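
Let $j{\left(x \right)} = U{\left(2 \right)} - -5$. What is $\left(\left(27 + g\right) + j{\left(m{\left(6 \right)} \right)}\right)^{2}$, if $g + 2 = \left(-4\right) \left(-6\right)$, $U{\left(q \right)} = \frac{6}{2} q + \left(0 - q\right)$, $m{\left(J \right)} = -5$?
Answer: $3364$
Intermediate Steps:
$U{\left(q \right)} = 2 q$ ($U{\left(q \right)} = 6 \cdot \frac{1}{2} q - q = 3 q - q = 2 q$)
$g = 22$ ($g = -2 - -24 = -2 + 24 = 22$)
$j{\left(x \right)} = 9$ ($j{\left(x \right)} = 2 \cdot 2 - -5 = 4 + 5 = 9$)
$\left(\left(27 + g\right) + j{\left(m{\left(6 \right)} \right)}\right)^{2} = \left(\left(27 + 22\right) + 9\right)^{2} = \left(49 + 9\right)^{2} = 58^{2} = 3364$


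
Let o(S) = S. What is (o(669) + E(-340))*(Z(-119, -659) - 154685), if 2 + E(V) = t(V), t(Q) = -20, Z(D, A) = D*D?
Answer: -90919028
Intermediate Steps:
Z(D, A) = D²
E(V) = -22 (E(V) = -2 - 20 = -22)
(o(669) + E(-340))*(Z(-119, -659) - 154685) = (669 - 22)*((-119)² - 154685) = 647*(14161 - 154685) = 647*(-140524) = -90919028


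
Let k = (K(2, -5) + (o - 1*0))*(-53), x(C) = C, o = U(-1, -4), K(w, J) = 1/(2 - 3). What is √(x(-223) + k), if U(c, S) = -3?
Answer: I*√11 ≈ 3.3166*I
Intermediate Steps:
K(w, J) = -1 (K(w, J) = 1/(-1) = -1)
o = -3
k = 212 (k = (-1 + (-3 - 1*0))*(-53) = (-1 + (-3 + 0))*(-53) = (-1 - 3)*(-53) = -4*(-53) = 212)
√(x(-223) + k) = √(-223 + 212) = √(-11) = I*√11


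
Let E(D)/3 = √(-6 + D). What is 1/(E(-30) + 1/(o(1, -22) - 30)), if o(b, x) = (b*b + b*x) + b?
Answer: -50/810001 - 45000*I/810001 ≈ -6.1728e-5 - 0.055555*I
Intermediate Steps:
o(b, x) = b + b² + b*x (o(b, x) = (b² + b*x) + b = b + b² + b*x)
E(D) = 3*√(-6 + D)
1/(E(-30) + 1/(o(1, -22) - 30)) = 1/(3*√(-6 - 30) + 1/(1*(1 + 1 - 22) - 30)) = 1/(3*√(-36) + 1/(1*(-20) - 30)) = 1/(3*(6*I) + 1/(-20 - 30)) = 1/(18*I + 1/(-50)) = 1/(18*I - 1/50) = 1/(-1/50 + 18*I) = 2500*(-1/50 - 18*I)/810001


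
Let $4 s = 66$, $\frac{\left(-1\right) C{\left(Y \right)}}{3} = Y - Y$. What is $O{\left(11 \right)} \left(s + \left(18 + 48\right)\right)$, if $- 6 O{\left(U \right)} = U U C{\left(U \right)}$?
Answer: $0$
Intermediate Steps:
$C{\left(Y \right)} = 0$ ($C{\left(Y \right)} = - 3 \left(Y - Y\right) = \left(-3\right) 0 = 0$)
$s = \frac{33}{2}$ ($s = \frac{1}{4} \cdot 66 = \frac{33}{2} \approx 16.5$)
$O{\left(U \right)} = 0$ ($O{\left(U \right)} = - \frac{U U 0}{6} = - \frac{U^{2} \cdot 0}{6} = \left(- \frac{1}{6}\right) 0 = 0$)
$O{\left(11 \right)} \left(s + \left(18 + 48\right)\right) = 0 \left(\frac{33}{2} + \left(18 + 48\right)\right) = 0 \left(\frac{33}{2} + 66\right) = 0 \cdot \frac{165}{2} = 0$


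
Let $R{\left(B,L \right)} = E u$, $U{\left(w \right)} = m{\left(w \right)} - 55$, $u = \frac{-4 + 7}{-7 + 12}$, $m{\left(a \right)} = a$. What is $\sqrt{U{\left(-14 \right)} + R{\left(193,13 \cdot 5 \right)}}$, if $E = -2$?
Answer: $\frac{3 i \sqrt{195}}{5} \approx 8.3785 i$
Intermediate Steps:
$u = \frac{3}{5} \approx 0.6$
$U{\left(w \right)} = -55 + w$ ($U{\left(w \right)} = w - 55 = -55 + w$)
$R{\left(B,L \right)} = - \frac{6}{5}$ ($R{\left(B,L \right)} = \left(-2\right) \frac{3}{5} = - \frac{6}{5}$)
$\sqrt{U{\left(-14 \right)} + R{\left(193,13 \cdot 5 \right)}} = \sqrt{\left(-55 - 14\right) - \frac{6}{5}} = \sqrt{-69 - \frac{6}{5}} = \sqrt{- \frac{351}{5}} = \frac{3 i \sqrt{195}}{5}$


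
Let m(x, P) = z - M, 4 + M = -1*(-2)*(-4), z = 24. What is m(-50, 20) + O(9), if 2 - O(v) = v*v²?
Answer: -691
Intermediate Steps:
M = -12 (M = -4 - 1*(-2)*(-4) = -4 + 2*(-4) = -4 - 8 = -12)
m(x, P) = 36 (m(x, P) = 24 - 1*(-12) = 24 + 12 = 36)
O(v) = 2 - v³ (O(v) = 2 - v*v² = 2 - v³)
m(-50, 20) + O(9) = 36 + (2 - 1*9³) = 36 + (2 - 1*729) = 36 + (2 - 729) = 36 - 727 = -691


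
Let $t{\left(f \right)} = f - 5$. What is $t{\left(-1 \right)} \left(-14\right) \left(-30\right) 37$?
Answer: $-93240$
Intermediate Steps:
$t{\left(f \right)} = -5 + f$ ($t{\left(f \right)} = f - 5 = -5 + f$)
$t{\left(-1 \right)} \left(-14\right) \left(-30\right) 37 = \left(-5 - 1\right) \left(-14\right) \left(-30\right) 37 = - 6 \cdot 420 \cdot 37 = \left(-6\right) 15540 = -93240$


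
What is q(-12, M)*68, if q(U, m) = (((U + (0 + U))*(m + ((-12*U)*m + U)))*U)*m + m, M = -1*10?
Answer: 286317400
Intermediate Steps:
M = -10
q(U, m) = m + 2*m*U**2*(U + m - 12*U*m) (q(U, m) = (((U + U)*(m + (-12*U*m + U)))*U)*m + m = (((2*U)*(m + (U - 12*U*m)))*U)*m + m = (((2*U)*(U + m - 12*U*m))*U)*m + m = ((2*U*(U + m - 12*U*m))*U)*m + m = (2*U**2*(U + m - 12*U*m))*m + m = 2*m*U**2*(U + m - 12*U*m) + m = m + 2*m*U**2*(U + m - 12*U*m))
q(-12, M)*68 = -10*(1 + 2*(-12)**3 - 24*(-10)*(-12)**3 + 2*(-10)*(-12)**2)*68 = -10*(1 + 2*(-1728) - 24*(-10)*(-1728) + 2*(-10)*144)*68 = -10*(1 - 3456 - 414720 - 2880)*68 = -10*(-421055)*68 = 4210550*68 = 286317400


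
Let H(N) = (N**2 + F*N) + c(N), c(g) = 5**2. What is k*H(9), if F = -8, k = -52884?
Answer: -1798056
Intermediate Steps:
c(g) = 25
H(N) = 25 + N**2 - 8*N (H(N) = (N**2 - 8*N) + 25 = 25 + N**2 - 8*N)
k*H(9) = -52884*(25 + 9**2 - 8*9) = -52884*(25 + 81 - 72) = -52884*34 = -1798056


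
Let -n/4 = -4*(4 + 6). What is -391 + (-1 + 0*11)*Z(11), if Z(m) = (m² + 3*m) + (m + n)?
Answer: -716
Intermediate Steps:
n = 160 (n = -(-16)*(4 + 6) = -(-16)*10 = -4*(-40) = 160)
Z(m) = 160 + m² + 4*m (Z(m) = (m² + 3*m) + (m + 160) = (m² + 3*m) + (160 + m) = 160 + m² + 4*m)
-391 + (-1 + 0*11)*Z(11) = -391 + (-1 + 0*11)*(160 + 11² + 4*11) = -391 + (-1 + 0)*(160 + 121 + 44) = -391 - 1*325 = -391 - 325 = -716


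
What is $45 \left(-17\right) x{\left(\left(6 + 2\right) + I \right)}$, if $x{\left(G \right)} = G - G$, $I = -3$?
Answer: $0$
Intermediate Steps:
$x{\left(G \right)} = 0$
$45 \left(-17\right) x{\left(\left(6 + 2\right) + I \right)} = 45 \left(-17\right) 0 = \left(-765\right) 0 = 0$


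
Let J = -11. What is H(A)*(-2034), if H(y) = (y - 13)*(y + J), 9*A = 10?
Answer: -2152198/9 ≈ -2.3913e+5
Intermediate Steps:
A = 10/9 (A = (⅑)*10 = 10/9 ≈ 1.1111)
H(y) = (-13 + y)*(-11 + y) (H(y) = (y - 13)*(y - 11) = (-13 + y)*(-11 + y))
H(A)*(-2034) = (143 + (10/9)² - 24*10/9)*(-2034) = (143 + 100/81 - 80/3)*(-2034) = (9523/81)*(-2034) = -2152198/9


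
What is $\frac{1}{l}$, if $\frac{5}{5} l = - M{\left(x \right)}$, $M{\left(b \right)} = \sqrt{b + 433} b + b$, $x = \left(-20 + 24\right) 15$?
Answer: $\frac{1}{29520} - \frac{\sqrt{493}}{29520} \approx -0.00071828$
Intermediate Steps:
$x = 60$ ($x = 4 \cdot 15 = 60$)
$M{\left(b \right)} = b + b \sqrt{433 + b}$ ($M{\left(b \right)} = \sqrt{433 + b} b + b = b \sqrt{433 + b} + b = b + b \sqrt{433 + b}$)
$l = -60 - 60 \sqrt{493}$ ($l = - 60 \left(1 + \sqrt{433 + 60}\right) = - 60 \left(1 + \sqrt{493}\right) = - (60 + 60 \sqrt{493}) = -60 - 60 \sqrt{493} \approx -1392.2$)
$\frac{1}{l} = \frac{1}{-60 - 60 \sqrt{493}}$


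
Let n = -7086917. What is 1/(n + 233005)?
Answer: -1/6853912 ≈ -1.4590e-7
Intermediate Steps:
1/(n + 233005) = 1/(-7086917 + 233005) = 1/(-6853912) = -1/6853912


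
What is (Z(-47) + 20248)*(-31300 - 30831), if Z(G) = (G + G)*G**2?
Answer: 11643225138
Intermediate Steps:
Z(G) = 2*G**3 (Z(G) = (2*G)*G**2 = 2*G**3)
(Z(-47) + 20248)*(-31300 - 30831) = (2*(-47)**3 + 20248)*(-31300 - 30831) = (2*(-103823) + 20248)*(-62131) = (-207646 + 20248)*(-62131) = -187398*(-62131) = 11643225138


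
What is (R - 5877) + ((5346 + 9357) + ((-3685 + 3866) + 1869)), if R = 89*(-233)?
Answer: -9861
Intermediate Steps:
R = -20737
(R - 5877) + ((5346 + 9357) + ((-3685 + 3866) + 1869)) = (-20737 - 5877) + ((5346 + 9357) + ((-3685 + 3866) + 1869)) = -26614 + (14703 + (181 + 1869)) = -26614 + (14703 + 2050) = -26614 + 16753 = -9861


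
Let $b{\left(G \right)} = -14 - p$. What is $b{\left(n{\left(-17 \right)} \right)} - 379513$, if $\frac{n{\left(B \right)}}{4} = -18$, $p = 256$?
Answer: $-379783$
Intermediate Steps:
$n{\left(B \right)} = -72$ ($n{\left(B \right)} = 4 \left(-18\right) = -72$)
$b{\left(G \right)} = -270$ ($b{\left(G \right)} = -14 - 256 = -270$)
$b{\left(n{\left(-17 \right)} \right)} - 379513 = -270 - 379513 = -379783$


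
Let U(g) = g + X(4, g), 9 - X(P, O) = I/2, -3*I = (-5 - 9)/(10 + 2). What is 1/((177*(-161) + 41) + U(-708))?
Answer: -36/1049587 ≈ -3.4299e-5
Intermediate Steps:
I = 7/18 (I = -(-5 - 9)/(3*(10 + 2)) = -(-14)/(3*12) = -⅓*(-7/6) = 7/18 ≈ 0.38889)
X(P, O) = 317/36 (X(P, O) = 9 - 7/(18*2) = 9 - 1*7/36 = 9 - 7/36 = 317/36)
U(g) = 317/36 + g (U(g) = g + 317/36 = 317/36 + g)
1/((177*(-161) + 41) + U(-708)) = 1/((177*(-161) + 41) + (317/36 - 708)) = 1/((-28497 + 41) - 25171/36) = 1/(-28456 - 25171/36) = 1/(-1049587/36) = -36/1049587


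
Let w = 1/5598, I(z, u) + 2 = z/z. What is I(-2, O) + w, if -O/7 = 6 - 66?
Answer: -5597/5598 ≈ -0.99982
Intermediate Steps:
O = 420 (O = -7*(6 - 66) = -7*(-60) = 420)
I(z, u) = -1 (I(z, u) = -2 + z/z = -2 + 1 = -1)
w = 1/5598 ≈ 0.00017864
I(-2, O) + w = -1 + 1/5598 = -5597/5598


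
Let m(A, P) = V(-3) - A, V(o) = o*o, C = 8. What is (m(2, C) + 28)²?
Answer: 1225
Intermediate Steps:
V(o) = o²
m(A, P) = 9 - A (m(A, P) = (-3)² - A = 9 - A)
(m(2, C) + 28)² = ((9 - 1*2) + 28)² = ((9 - 2) + 28)² = (7 + 28)² = 35² = 1225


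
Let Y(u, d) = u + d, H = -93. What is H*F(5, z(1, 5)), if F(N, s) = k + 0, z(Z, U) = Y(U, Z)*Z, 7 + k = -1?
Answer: 744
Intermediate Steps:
k = -8 (k = -7 - 1 = -8)
Y(u, d) = d + u
z(Z, U) = Z*(U + Z) (z(Z, U) = (Z + U)*Z = (U + Z)*Z = Z*(U + Z))
F(N, s) = -8 (F(N, s) = -8 + 0 = -8)
H*F(5, z(1, 5)) = -93*(-8) = 744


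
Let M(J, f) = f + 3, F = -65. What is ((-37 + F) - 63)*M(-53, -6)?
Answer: 495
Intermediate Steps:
M(J, f) = 3 + f
((-37 + F) - 63)*M(-53, -6) = ((-37 - 65) - 63)*(3 - 6) = (-102 - 63)*(-3) = -165*(-3) = 495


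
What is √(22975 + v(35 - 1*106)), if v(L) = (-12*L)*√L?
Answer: √(22975 + 852*I*√71) ≈ 153.37 + 23.404*I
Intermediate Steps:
v(L) = -12*L^(3/2)
√(22975 + v(35 - 1*106)) = √(22975 - 12*(35 - 1*106)^(3/2)) = √(22975 - 12*(35 - 106)^(3/2)) = √(22975 - (-852)*I*√71) = √(22975 + 852*I*√71)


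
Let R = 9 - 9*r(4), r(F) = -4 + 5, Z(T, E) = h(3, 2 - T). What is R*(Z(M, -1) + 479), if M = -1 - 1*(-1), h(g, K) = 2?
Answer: 0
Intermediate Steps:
M = 0 (M = -1 + 1 = 0)
Z(T, E) = 2
r(F) = 1
R = 0 (R = 9 - 9*1 = 9 - 9 = 0)
R*(Z(M, -1) + 479) = 0*(2 + 479) = 0*481 = 0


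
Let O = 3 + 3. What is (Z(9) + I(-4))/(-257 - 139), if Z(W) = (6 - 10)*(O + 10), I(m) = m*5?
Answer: 7/33 ≈ 0.21212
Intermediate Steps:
O = 6
I(m) = 5*m
Z(W) = -64 (Z(W) = (6 - 10)*(6 + 10) = -4*16 = -64)
(Z(9) + I(-4))/(-257 - 139) = (-64 + 5*(-4))/(-257 - 139) = (-64 - 20)/(-396) = -1/396*(-84) = 7/33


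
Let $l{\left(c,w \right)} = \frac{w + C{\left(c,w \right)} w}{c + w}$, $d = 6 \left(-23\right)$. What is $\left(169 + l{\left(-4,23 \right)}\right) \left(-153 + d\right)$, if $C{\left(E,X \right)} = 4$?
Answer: $- \frac{967866}{19} \approx -50940.0$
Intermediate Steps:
$d = -138$
$l{\left(c,w \right)} = \frac{5 w}{c + w}$ ($l{\left(c,w \right)} = \frac{w + 4 w}{c + w} = \frac{5 w}{c + w}$)
$\left(169 + l{\left(-4,23 \right)}\right) \left(-153 + d\right) = \left(169 + 5 \cdot 23 \frac{1}{-4 + 23}\right) \left(-153 - 138\right) = \left(169 + 5 \cdot 23 \cdot \frac{1}{19}\right) \left(-291\right) = \left(169 + \frac{115}{19}\right) \left(-291\right) = \frac{3326}{19} \left(-291\right) = - \frac{967866}{19}$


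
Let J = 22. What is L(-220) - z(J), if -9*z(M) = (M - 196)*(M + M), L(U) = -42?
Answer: -2678/3 ≈ -892.67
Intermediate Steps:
z(M) = -2*M*(-196 + M)/9 (z(M) = -(M - 196)*(M + M)/9 = -(-196 + M)*2*M/9 = -2*M*(-196 + M)/9)
L(-220) - z(J) = -42 - 2*22*(196 - 1*22)/9 = -42 - 2*22*(196 - 22)/9 = -42 - 2*22*174/9 = -42 - 1*2552/3 = -42 - 2552/3 = -2678/3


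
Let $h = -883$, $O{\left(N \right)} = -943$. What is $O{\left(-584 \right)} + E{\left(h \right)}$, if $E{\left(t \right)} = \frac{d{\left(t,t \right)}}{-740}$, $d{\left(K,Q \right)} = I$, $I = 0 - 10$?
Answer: $- \frac{69781}{74} \approx -942.99$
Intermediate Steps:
$I = -10$ ($I = 0 - 10 = -10$)
$d{\left(K,Q \right)} = -10$
$E{\left(t \right)} = \frac{1}{74}$ ($E{\left(t \right)} = - \frac{10}{-740} = \left(-10\right) \left(- \frac{1}{740}\right) = \frac{1}{74}$)
$O{\left(-584 \right)} + E{\left(h \right)} = -943 + \frac{1}{74} = - \frac{69781}{74}$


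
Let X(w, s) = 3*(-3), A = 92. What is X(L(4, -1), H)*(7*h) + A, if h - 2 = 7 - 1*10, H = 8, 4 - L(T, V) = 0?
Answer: 155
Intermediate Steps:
L(T, V) = 4 (L(T, V) = 4 - 1*0 = 4 + 0 = 4)
h = -1 (h = 2 + (7 - 1*10) = 2 + (7 - 10) = 2 - 3 = -1)
X(w, s) = -9
X(L(4, -1), H)*(7*h) + A = -63*(-1) + 92 = -9*(-7) + 92 = 63 + 92 = 155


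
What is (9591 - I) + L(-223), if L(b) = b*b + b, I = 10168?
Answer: 48929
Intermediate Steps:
L(b) = b + b² (L(b) = b² + b = b + b²)
(9591 - I) + L(-223) = (9591 - 1*10168) - 223*(1 - 223) = (9591 - 10168) - 223*(-222) = -577 + 49506 = 48929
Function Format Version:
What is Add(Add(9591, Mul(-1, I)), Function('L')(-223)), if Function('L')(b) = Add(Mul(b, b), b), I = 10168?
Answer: 48929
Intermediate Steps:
Function('L')(b) = Add(b, Pow(b, 2)) (Function('L')(b) = Add(Pow(b, 2), b) = Add(b, Pow(b, 2)))
Add(Add(9591, Mul(-1, I)), Function('L')(-223)) = Add(Add(9591, Mul(-1, 10168)), Mul(-223, Add(1, -223))) = Add(Add(9591, -10168), Mul(-223, -222)) = Add(-577, 49506) = 48929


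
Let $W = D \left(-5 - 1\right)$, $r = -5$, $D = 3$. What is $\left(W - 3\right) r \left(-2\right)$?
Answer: $-210$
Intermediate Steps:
$W = -18$ ($W = 3 \left(-5 - 1\right) = 3 \left(-6\right) = -18$)
$\left(W - 3\right) r \left(-2\right) = \left(-18 - 3\right) \left(\left(-5\right) \left(-2\right)\right) = \left(-21\right) 10 = -210$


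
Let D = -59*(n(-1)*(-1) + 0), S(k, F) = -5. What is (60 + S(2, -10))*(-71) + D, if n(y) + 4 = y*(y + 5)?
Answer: -4377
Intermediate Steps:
n(y) = -4 + y*(5 + y) (n(y) = -4 + y*(y + 5) = -4 + y*(5 + y))
D = -472 (D = -59*((-4 + (-1)² + 5*(-1))*(-1) + 0) = -59*((-4 + 1 - 5)*(-1) + 0) = -59*(-8*(-1) + 0) = -59*(8 + 0) = -59*8 = -472)
(60 + S(2, -10))*(-71) + D = (60 - 5)*(-71) - 472 = 55*(-71) - 472 = -3905 - 472 = -4377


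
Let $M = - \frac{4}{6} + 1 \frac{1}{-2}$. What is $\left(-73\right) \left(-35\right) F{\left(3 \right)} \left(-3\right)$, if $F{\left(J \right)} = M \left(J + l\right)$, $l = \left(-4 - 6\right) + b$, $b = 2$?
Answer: $- \frac{89425}{2} \approx -44713.0$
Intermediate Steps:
$M = - \frac{7}{6}$ ($M = \left(-4\right) \frac{1}{6} + 1 \left(- \frac{1}{2}\right) = - \frac{2}{3} - \frac{1}{2} = - \frac{7}{6} \approx -1.1667$)
$l = -8$ ($l = \left(-4 - 6\right) + 2 = -10 + 2 = -8$)
$F{\left(J \right)} = \frac{28}{3} - \frac{7 J}{6}$ ($F{\left(J \right)} = - \frac{7 \left(J - 8\right)}{6} = - \frac{7 \left(-8 + J\right)}{6} = \frac{28}{3} - \frac{7 J}{6}$)
$\left(-73\right) \left(-35\right) F{\left(3 \right)} \left(-3\right) = \left(-73\right) \left(-35\right) \left(\frac{28}{3} - \frac{7}{2}\right) \left(-3\right) = 2555 \left(\frac{28}{3} - \frac{7}{2}\right) \left(-3\right) = 2555 \cdot \frac{35}{6} \left(-3\right) = 2555 \left(- \frac{35}{2}\right) = - \frac{89425}{2}$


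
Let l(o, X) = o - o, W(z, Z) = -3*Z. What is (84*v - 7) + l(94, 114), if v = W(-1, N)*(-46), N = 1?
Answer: 11585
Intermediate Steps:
l(o, X) = 0
v = 138 (v = -3*1*(-46) = -3*(-46) = 138)
(84*v - 7) + l(94, 114) = (84*138 - 7) + 0 = (11592 - 7) + 0 = 11585 + 0 = 11585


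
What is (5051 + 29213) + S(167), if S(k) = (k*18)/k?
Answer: 34282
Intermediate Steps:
S(k) = 18 (S(k) = (18*k)/k = 18)
(5051 + 29213) + S(167) = (5051 + 29213) + 18 = 34264 + 18 = 34282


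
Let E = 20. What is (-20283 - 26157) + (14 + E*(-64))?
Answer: -47706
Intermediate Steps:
(-20283 - 26157) + (14 + E*(-64)) = (-20283 - 26157) + (14 + 20*(-64)) = -46440 + (14 - 1280) = -46440 - 1266 = -47706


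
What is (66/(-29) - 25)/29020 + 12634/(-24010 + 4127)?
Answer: -10648249173/16733135140 ≈ -0.63636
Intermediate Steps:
(66/(-29) - 25)/29020 + 12634/(-24010 + 4127) = (-1/29*66 - 25)*(1/29020) + 12634/(-19883) = (-66/29 - 25)*(1/29020) + 12634*(-1/19883) = -791/29*1/29020 - 12634/19883 = -791/841580 - 12634/19883 = -10648249173/16733135140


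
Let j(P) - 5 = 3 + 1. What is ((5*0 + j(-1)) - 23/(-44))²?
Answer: 175561/1936 ≈ 90.682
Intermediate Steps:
j(P) = 9 (j(P) = 5 + (3 + 1) = 5 + 4 = 9)
((5*0 + j(-1)) - 23/(-44))² = ((5*0 + 9) - 23/(-44))² = ((0 + 9) - 23*(-1/44))² = (9 + 23/44)² = (419/44)² = 175561/1936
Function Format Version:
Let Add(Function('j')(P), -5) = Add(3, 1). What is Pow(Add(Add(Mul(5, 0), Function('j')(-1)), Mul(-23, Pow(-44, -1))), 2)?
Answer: Rational(175561, 1936) ≈ 90.682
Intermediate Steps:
Function('j')(P) = 9 (Function('j')(P) = Add(5, Add(3, 1)) = Add(5, 4) = 9)
Pow(Add(Add(Mul(5, 0), Function('j')(-1)), Mul(-23, Pow(-44, -1))), 2) = Pow(Add(Add(Mul(5, 0), 9), Mul(-23, Pow(-44, -1))), 2) = Pow(Add(Add(0, 9), Mul(-23, Rational(-1, 44))), 2) = Pow(Add(9, Rational(23, 44)), 2) = Pow(Rational(419, 44), 2) = Rational(175561, 1936)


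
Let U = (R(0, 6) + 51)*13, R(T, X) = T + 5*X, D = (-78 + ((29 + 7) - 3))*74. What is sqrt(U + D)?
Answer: 3*I*sqrt(253) ≈ 47.718*I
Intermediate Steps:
D = -3330 (D = (-78 + (36 - 3))*74 = (-78 + 33)*74 = -45*74 = -3330)
U = 1053 (U = ((0 + 5*6) + 51)*13 = ((0 + 30) + 51)*13 = (30 + 51)*13 = 81*13 = 1053)
sqrt(U + D) = sqrt(1053 - 3330) = sqrt(-2277) = 3*I*sqrt(253)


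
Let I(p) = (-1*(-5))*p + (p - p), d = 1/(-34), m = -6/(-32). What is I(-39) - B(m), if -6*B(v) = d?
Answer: -39781/204 ≈ -195.00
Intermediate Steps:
m = 3/16 (m = -6*(-1/32) = 3/16 ≈ 0.18750)
d = -1/34 ≈ -0.029412
B(v) = 1/204 (B(v) = -1/6*(-1/34) = 1/204)
I(p) = 5*p (I(p) = 5*p + 0 = 5*p)
I(-39) - B(m) = 5*(-39) - 1*1/204 = -195 - 1/204 = -39781/204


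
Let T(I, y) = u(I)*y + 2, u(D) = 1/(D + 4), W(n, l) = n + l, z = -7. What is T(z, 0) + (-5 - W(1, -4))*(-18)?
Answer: 38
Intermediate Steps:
W(n, l) = l + n
u(D) = 1/(4 + D)
T(I, y) = 2 + y/(4 + I) (T(I, y) = y/(4 + I) + 2 = 2 + y/(4 + I))
T(z, 0) + (-5 - W(1, -4))*(-18) = (8 + 0 + 2*(-7))/(4 - 7) + (-5 - (-4 + 1))*(-18) = (8 + 0 - 14)/(-3) + (-5 - 1*(-3))*(-18) = -⅓*(-6) + (-5 + 3)*(-18) = 2 - 2*(-18) = 2 + 36 = 38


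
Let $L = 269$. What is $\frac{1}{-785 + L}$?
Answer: $- \frac{1}{516} \approx -0.001938$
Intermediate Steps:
$\frac{1}{-785 + L} = \frac{1}{-785 + 269} = \frac{1}{-516} = - \frac{1}{516}$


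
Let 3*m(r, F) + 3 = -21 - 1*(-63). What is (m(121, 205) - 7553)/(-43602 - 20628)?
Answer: 754/6423 ≈ 0.11739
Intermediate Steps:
m(r, F) = 13 (m(r, F) = -1 + (-21 - 1*(-63))/3 = -1 + (-21 + 63)/3 = -1 + (1/3)*42 = -1 + 14 = 13)
(m(121, 205) - 7553)/(-43602 - 20628) = (13 - 7553)/(-43602 - 20628) = -7540/(-64230) = -7540*(-1/64230) = 754/6423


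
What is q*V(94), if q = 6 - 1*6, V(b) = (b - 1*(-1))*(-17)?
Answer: 0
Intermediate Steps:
V(b) = -17 - 17*b (V(b) = (b + 1)*(-17) = (1 + b)*(-17) = -17 - 17*b)
q = 0 (q = 6 - 6 = 0)
q*V(94) = 0*(-17 - 17*94) = 0*(-17 - 1598) = 0*(-1615) = 0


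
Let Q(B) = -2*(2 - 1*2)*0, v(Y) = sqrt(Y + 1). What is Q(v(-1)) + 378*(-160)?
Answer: -60480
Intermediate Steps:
v(Y) = sqrt(1 + Y)
Q(B) = 0 (Q(B) = -2*(2 - 2)*0 = -2*0*0 = 0*0 = 0)
Q(v(-1)) + 378*(-160) = 0 + 378*(-160) = 0 - 60480 = -60480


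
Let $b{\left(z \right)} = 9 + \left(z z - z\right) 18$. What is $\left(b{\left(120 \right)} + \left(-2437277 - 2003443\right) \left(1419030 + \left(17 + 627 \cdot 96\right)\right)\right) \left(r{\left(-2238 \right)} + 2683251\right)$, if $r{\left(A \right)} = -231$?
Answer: $-17624452395067273620$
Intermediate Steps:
$b{\left(z \right)} = 9 - 18 z + 18 z^{2}$ ($b{\left(z \right)} = 9 + \left(z^{2} - z\right) 18 = 9 + \left(- 18 z + 18 z^{2}\right) = 9 - 18 z + 18 z^{2}$)
$\left(b{\left(120 \right)} + \left(-2437277 - 2003443\right) \left(1419030 + \left(17 + 627 \cdot 96\right)\right)\right) \left(r{\left(-2238 \right)} + 2683251\right) = \left(\left(9 - 2160 + 18 \cdot 120^{2}\right) + \left(-2437277 - 2003443\right) \left(1419030 + \left(17 + 627 \cdot 96\right)\right)\right) \left(-231 + 2683251\right) = \left(\left(9 - 2160 + 18 \cdot 14400\right) - 4440720 \left(1419030 + \left(17 + 60192\right)\right)\right) 2683020 = \left(\left(9 - 2160 + 259200\right) - 4440720 \left(1419030 + 60209\right)\right) 2683020 = \left(257049 - 6568886212080\right) 2683020 = \left(-6568885955031\right) 2683020 = -17624452395067273620$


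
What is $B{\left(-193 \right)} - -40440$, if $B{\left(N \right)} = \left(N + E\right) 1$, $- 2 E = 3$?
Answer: $\frac{80491}{2} \approx 40246.0$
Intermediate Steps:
$E = - \frac{3}{2}$ ($E = \left(- \frac{1}{2}\right) 3 = - \frac{3}{2} \approx -1.5$)
$B{\left(N \right)} = - \frac{3}{2} + N$ ($B{\left(N \right)} = \left(N - \frac{3}{2}\right) 1 = \left(- \frac{3}{2} + N\right) 1 = - \frac{3}{2} + N$)
$B{\left(-193 \right)} - -40440 = \left(- \frac{3}{2} - 193\right) - -40440 = - \frac{389}{2} + 40440 = \frac{80491}{2}$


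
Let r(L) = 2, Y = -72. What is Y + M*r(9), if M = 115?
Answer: 158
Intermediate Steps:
Y + M*r(9) = -72 + 115*2 = -72 + 230 = 158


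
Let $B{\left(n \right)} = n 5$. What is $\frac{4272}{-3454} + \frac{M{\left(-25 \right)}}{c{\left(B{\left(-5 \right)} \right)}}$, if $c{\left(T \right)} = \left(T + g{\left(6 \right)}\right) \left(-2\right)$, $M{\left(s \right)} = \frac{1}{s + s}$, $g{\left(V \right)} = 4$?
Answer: $- \frac{4487327}{3626700} \approx -1.2373$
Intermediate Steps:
$M{\left(s \right)} = \frac{1}{2 s}$
$B{\left(n \right)} = 5 n$
$c{\left(T \right)} = -8 - 2 T$ ($c{\left(T \right)} = \left(T + 4\right) \left(-2\right) = \left(4 + T\right) \left(-2\right) = -8 - 2 T$)
$\frac{4272}{-3454} + \frac{M{\left(-25 \right)}}{c{\left(B{\left(-5 \right)} \right)}} = \frac{4272}{-3454} + \frac{\frac{1}{2} \frac{1}{-25}}{-8 - 2 \cdot 5 \left(-5\right)} = 4272 \left(- \frac{1}{3454}\right) + \frac{\frac{1}{2} \left(- \frac{1}{25}\right)}{-8 - -50} = - \frac{2136}{1727} - \frac{1}{50 \left(-8 + 50\right)} = - \frac{2136}{1727} - \frac{1}{50 \cdot 42} = - \frac{2136}{1727} - \frac{1}{2100} = - \frac{4487327}{3626700}$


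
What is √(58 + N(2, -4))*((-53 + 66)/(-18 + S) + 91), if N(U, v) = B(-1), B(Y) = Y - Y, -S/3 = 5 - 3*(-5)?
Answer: 545*√58/6 ≈ 691.77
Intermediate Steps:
S = -60 (S = -3*(5 - 3*(-5)) = -3*(5 + 15) = -3*20 = -60)
B(Y) = 0
N(U, v) = 0
√(58 + N(2, -4))*((-53 + 66)/(-18 + S) + 91) = √(58 + 0)*((-53 + 66)/(-18 - 60) + 91) = √58*(13/(-78) + 91) = √58*(13*(-1/78) + 91) = √58*(-⅙ + 91) = √58*(545/6) = 545*√58/6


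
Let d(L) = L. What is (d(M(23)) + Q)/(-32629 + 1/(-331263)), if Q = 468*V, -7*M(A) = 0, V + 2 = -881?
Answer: 34223111793/2702195107 ≈ 12.665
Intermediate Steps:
V = -883 (V = -2 - 881 = -883)
M(A) = 0 (M(A) = -⅐*0 = 0)
Q = -413244 (Q = 468*(-883) = -413244)
(d(M(23)) + Q)/(-32629 + 1/(-331263)) = (0 - 413244)/(-32629 + 1/(-331263)) = -413244/(-32629 - 1/331263) = -413244/(-10808780428/331263) = -413244*(-331263/10808780428) = 34223111793/2702195107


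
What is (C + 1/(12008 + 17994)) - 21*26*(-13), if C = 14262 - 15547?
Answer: 174401627/30002 ≈ 5813.0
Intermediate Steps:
C = -1285
(C + 1/(12008 + 17994)) - 21*26*(-13) = (-1285 + 1/(12008 + 17994)) - 21*26*(-13) = (-1285 + 1/30002) - 546*(-13) = (-1285 + 1/30002) + 7098 = -38552569/30002 + 7098 = 174401627/30002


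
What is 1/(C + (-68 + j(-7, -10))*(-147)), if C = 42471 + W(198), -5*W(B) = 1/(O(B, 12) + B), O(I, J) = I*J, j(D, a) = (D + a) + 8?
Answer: 12870/692277299 ≈ 1.8591e-5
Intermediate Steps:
j(D, a) = 8 + D + a
W(B) = -1/(65*B) (W(B) = -1/(5*(B*12 + B)) = -1/(5*(12*B + B)) = -1/(13*B)/5 = -1/(65*B))
C = 546601769/12870 (C = 42471 - 1/65/198 = 42471 - 1/65*1/198 = 42471 - 1/12870 = 546601769/12870 ≈ 42471.)
1/(C + (-68 + j(-7, -10))*(-147)) = 1/(546601769/12870 + (-68 + (8 - 7 - 10))*(-147)) = 1/(546601769/12870 + (-68 - 9)*(-147)) = 1/(546601769/12870 - 77*(-147)) = 1/(546601769/12870 + 11319) = 1/(692277299/12870) = 12870/692277299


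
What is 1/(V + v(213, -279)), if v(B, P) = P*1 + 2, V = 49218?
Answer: 1/48941 ≈ 2.0433e-5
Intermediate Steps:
v(B, P) = 2 + P (v(B, P) = P + 2 = 2 + P)
1/(V + v(213, -279)) = 1/(49218 + (2 - 279)) = 1/(49218 - 277) = 1/48941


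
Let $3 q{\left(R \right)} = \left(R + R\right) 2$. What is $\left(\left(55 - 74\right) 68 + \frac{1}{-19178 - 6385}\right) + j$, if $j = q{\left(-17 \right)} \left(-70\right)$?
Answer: $\frac{7532563}{25563} \approx 294.67$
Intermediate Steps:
$q{\left(R \right)} = \frac{4 R}{3}$ ($q{\left(R \right)} = \frac{\left(R + R\right) 2}{3} = \frac{2 R 2}{3} = \frac{4 R}{3}$)
$j = \frac{4760}{3}$ ($j = \frac{4}{3} \left(-17\right) \left(-70\right) = \left(- \frac{68}{3}\right) \left(-70\right) = \frac{4760}{3} \approx 1586.7$)
$\left(\left(55 - 74\right) 68 + \frac{1}{-19178 - 6385}\right) + j = \left(\left(55 - 74\right) 68 + \frac{1}{-19178 - 6385}\right) + \frac{4760}{3} = \left(\left(-19\right) 68 + \frac{1}{-25563}\right) + \frac{4760}{3} = \left(-1292 - \frac{1}{25563}\right) + \frac{4760}{3} = - \frac{33027397}{25563} + \frac{4760}{3} = \frac{7532563}{25563}$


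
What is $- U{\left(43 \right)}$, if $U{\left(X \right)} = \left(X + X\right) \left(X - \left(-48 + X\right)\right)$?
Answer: $-4128$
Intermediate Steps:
$U{\left(X \right)} = 96 X$ ($U{\left(X \right)} = 2 X 48 = 96 X$)
$- U{\left(43 \right)} = - 96 \cdot 43 = \left(-1\right) 4128 = -4128$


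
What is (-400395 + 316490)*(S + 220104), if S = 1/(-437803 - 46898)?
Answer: -8951373788106215/484701 ≈ -1.8468e+10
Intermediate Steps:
S = -1/484701 (S = 1/(-484701) = -1/484701 ≈ -2.0631e-6)
(-400395 + 316490)*(S + 220104) = (-400395 + 316490)*(-1/484701 + 220104) = -83905*106684628903/484701 = -8951373788106215/484701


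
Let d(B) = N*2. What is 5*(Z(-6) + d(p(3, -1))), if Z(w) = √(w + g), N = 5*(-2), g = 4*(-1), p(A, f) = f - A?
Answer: -100 + 5*I*√10 ≈ -100.0 + 15.811*I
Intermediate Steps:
g = -4
N = -10
Z(w) = √(-4 + w) (Z(w) = √(w - 4) = √(-4 + w))
d(B) = -20 (d(B) = -10*2 = -20)
5*(Z(-6) + d(p(3, -1))) = 5*(√(-4 - 6) - 20) = 5*(√(-10) - 20) = 5*(I*√10 - 20) = 5*(-20 + I*√10) = -100 + 5*I*√10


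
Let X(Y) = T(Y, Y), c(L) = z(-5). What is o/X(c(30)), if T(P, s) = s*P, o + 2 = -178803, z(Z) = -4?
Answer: -178805/16 ≈ -11175.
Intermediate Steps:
c(L) = -4
o = -178805 (o = -2 - 178803 = -178805)
T(P, s) = P*s
X(Y) = Y**2 (X(Y) = Y*Y = Y**2)
o/X(c(30)) = -178805/((-4)**2) = -178805/16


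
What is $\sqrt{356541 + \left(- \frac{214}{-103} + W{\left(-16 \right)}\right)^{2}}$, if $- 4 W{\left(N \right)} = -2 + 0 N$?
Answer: $\frac{7 \sqrt{308784813}}{206} \approx 597.12$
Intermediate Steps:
$W{\left(N \right)} = \frac{1}{2}$ ($W{\left(N \right)} = - \frac{-2 + 0 N}{4} = - \frac{-2 + 0}{4} = \left(- \frac{1}{4}\right) \left(-2\right) = \frac{1}{2}$)
$\sqrt{356541 + \left(- \frac{214}{-103} + W{\left(-16 \right)}\right)^{2}} = \sqrt{356541 + \left(- \frac{214}{-103} + \frac{1}{2}\right)^{2}} = \sqrt{356541 + \left(\left(-214\right) \left(- \frac{1}{103}\right) + \frac{1}{2}\right)^{2}} = \sqrt{356541 + \left(\frac{214}{103} + \frac{1}{2}\right)^{2}} = \sqrt{356541 + \left(\frac{531}{206}\right)^{2}} = \sqrt{356541 + \frac{281961}{42436}} = \sqrt{\frac{15130455837}{42436}} = \frac{7 \sqrt{308784813}}{206}$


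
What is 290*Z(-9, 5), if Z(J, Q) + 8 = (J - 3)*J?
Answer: 29000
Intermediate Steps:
Z(J, Q) = -8 + J*(-3 + J) (Z(J, Q) = -8 + (J - 3)*J = -8 + (-3 + J)*J = -8 + J*(-3 + J))
290*Z(-9, 5) = 290*(-8 + (-9)² - 3*(-9)) = 290*(-8 + 81 + 27) = 290*100 = 29000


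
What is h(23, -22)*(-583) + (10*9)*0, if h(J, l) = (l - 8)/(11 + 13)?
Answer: 2915/4 ≈ 728.75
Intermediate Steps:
h(J, l) = -1/3 + l/24 (h(J, l) = (-8 + l)/24 = (-8 + l)*(1/24) = -1/3 + l/24)
h(23, -22)*(-583) + (10*9)*0 = (-1/3 + (1/24)*(-22))*(-583) + (10*9)*0 = (-1/3 - 11/12)*(-583) + 90*0 = -5/4*(-583) + 0 = 2915/4 + 0 = 2915/4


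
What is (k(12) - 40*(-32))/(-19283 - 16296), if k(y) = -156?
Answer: -1124/35579 ≈ -0.031592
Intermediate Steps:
(k(12) - 40*(-32))/(-19283 - 16296) = (-156 - 40*(-32))/(-19283 - 16296) = (-156 + 1280)/(-35579) = 1124*(-1/35579) = -1124/35579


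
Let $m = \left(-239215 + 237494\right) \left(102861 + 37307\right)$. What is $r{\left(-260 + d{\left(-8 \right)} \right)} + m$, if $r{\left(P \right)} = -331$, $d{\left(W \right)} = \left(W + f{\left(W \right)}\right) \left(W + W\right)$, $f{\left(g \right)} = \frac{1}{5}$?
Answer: $-241229459$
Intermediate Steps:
$f{\left(g \right)} = \frac{1}{5}$
$d{\left(W \right)} = 2 W \left(\frac{1}{5} + W\right)$ ($d{\left(W \right)} = \left(W + \frac{1}{5}\right) \left(W + W\right) = \left(\frac{1}{5} + W\right) 2 W = 2 W \left(\frac{1}{5} + W\right)$)
$m = -241229128$ ($m = \left(-1721\right) 140168 = -241229128$)
$r{\left(-260 + d{\left(-8 \right)} \right)} + m = -331 - 241229128 = -241229459$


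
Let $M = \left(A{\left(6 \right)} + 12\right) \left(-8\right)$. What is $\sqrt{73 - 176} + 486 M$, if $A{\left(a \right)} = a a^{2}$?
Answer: $-886464 + i \sqrt{103} \approx -8.8646 \cdot 10^{5} + 10.149 i$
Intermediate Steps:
$A{\left(a \right)} = a^{3}$
$M = -1824$ ($M = \left(6^{3} + 12\right) \left(-8\right) = \left(216 + 12\right) \left(-8\right) = 228 \left(-8\right) = -1824$)
$\sqrt{73 - 176} + 486 M = \sqrt{73 - 176} + 486 \left(-1824\right) = \sqrt{-103} - 886464 = i \sqrt{103} - 886464 = -886464 + i \sqrt{103}$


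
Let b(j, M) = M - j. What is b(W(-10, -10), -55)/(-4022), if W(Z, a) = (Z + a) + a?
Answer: 25/4022 ≈ 0.0062158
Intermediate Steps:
W(Z, a) = Z + 2*a
b(W(-10, -10), -55)/(-4022) = (-55 - (-10 + 2*(-10)))/(-4022) = (-55 - (-10 - 20))*(-1/4022) = (-55 - 1*(-30))*(-1/4022) = (-55 + 30)*(-1/4022) = -25*(-1/4022) = 25/4022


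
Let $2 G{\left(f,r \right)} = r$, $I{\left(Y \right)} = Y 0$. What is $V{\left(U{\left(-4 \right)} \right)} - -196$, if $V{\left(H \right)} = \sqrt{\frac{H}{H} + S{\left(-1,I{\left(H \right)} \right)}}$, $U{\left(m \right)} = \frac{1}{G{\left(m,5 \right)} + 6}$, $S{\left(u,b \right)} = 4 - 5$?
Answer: $196$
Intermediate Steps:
$I{\left(Y \right)} = 0$
$S{\left(u,b \right)} = -1$
$G{\left(f,r \right)} = \frac{r}{2}$
$U{\left(m \right)} = \frac{2}{17}$ ($U{\left(m \right)} = \frac{1}{\frac{1}{2} \cdot 5 + 6} = \frac{1}{\frac{5}{2} + 6} = \frac{1}{\frac{17}{2}} = \frac{2}{17}$)
$V{\left(H \right)} = 0$ ($V{\left(H \right)} = \sqrt{\frac{H}{H} - 1} = \sqrt{1 - 1} = \sqrt{0} = 0$)
$V{\left(U{\left(-4 \right)} \right)} - -196 = 0 - -196 = 0 + 196 = 196$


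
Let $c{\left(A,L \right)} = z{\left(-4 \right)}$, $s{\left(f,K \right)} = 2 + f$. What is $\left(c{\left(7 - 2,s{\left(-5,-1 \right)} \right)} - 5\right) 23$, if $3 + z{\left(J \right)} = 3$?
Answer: $-115$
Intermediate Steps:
$z{\left(J \right)} = 0$ ($z{\left(J \right)} = -3 + 3 = 0$)
$c{\left(A,L \right)} = 0$
$\left(c{\left(7 - 2,s{\left(-5,-1 \right)} \right)} - 5\right) 23 = \left(0 - 5\right) 23 = \left(-5\right) 23 = -115$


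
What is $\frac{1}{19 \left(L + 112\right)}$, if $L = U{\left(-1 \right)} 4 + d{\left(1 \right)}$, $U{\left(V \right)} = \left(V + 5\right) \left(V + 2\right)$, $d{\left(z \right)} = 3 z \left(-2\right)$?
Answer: $\frac{1}{2318} \approx 0.00043141$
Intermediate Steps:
$d{\left(z \right)} = - 6 z$
$U{\left(V \right)} = \left(2 + V\right) \left(5 + V\right)$ ($U{\left(V \right)} = \left(5 + V\right) \left(2 + V\right) = \left(2 + V\right) \left(5 + V\right)$)
$L = 10$ ($L = \left(10 + \left(-1\right)^{2} + 7 \left(-1\right)\right) 4 - 6 = \left(10 + 1 - 7\right) 4 - 6 = 4 \cdot 4 - 6 = 16 - 6 = 10$)
$\frac{1}{19 \left(L + 112\right)} = \frac{1}{19 \left(10 + 112\right)} = \frac{1}{19 \cdot 122} = \frac{1}{2318}$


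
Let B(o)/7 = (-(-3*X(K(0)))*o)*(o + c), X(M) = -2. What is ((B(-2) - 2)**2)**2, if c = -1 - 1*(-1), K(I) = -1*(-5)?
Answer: 835210000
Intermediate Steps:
K(I) = 5
c = 0 (c = -1 + 1 = 0)
B(o) = -42*o**2 (B(o) = 7*((-(-3*(-2))*o)*(o + 0)) = 7*((-6*o)*o) = 7*(-6*o**2) = -42*o**2)
((B(-2) - 2)**2)**2 = ((-42*(-2)**2 - 2)**2)**2 = ((-42*4 - 2)**2)**2 = ((-168 - 2)**2)**2 = ((-170)**2)**2 = 28900**2 = 835210000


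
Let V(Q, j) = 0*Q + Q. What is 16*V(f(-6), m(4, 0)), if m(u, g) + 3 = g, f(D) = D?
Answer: -96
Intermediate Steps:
m(u, g) = -3 + g
V(Q, j) = Q (V(Q, j) = 0 + Q = Q)
16*V(f(-6), m(4, 0)) = 16*(-6) = -96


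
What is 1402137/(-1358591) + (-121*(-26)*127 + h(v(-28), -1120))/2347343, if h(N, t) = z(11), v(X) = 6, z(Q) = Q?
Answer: -2748467362168/3189079073713 ≈ -0.86184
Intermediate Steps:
h(N, t) = 11
1402137/(-1358591) + (-121*(-26)*127 + h(v(-28), -1120))/2347343 = 1402137/(-1358591) + (-121*(-26)*127 + 11)/2347343 = 1402137*(-1/1358591) + (3146*127 + 11)*(1/2347343) = -1402137/1358591 + (399542 + 11)*(1/2347343) = -1402137/1358591 + 399553*(1/2347343) = -1402137/1358591 + 399553/2347343 = -2748467362168/3189079073713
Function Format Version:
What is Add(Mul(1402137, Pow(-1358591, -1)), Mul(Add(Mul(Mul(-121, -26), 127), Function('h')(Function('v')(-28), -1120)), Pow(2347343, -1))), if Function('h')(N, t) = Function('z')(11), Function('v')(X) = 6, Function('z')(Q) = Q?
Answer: Rational(-2748467362168, 3189079073713) ≈ -0.86184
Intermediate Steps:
Function('h')(N, t) = 11
Add(Mul(1402137, Pow(-1358591, -1)), Mul(Add(Mul(Mul(-121, -26), 127), Function('h')(Function('v')(-28), -1120)), Pow(2347343, -1))) = Add(Mul(1402137, Pow(-1358591, -1)), Mul(Add(Mul(Mul(-121, -26), 127), 11), Pow(2347343, -1))) = Add(Mul(1402137, Rational(-1, 1358591)), Mul(Add(Mul(3146, 127), 11), Rational(1, 2347343))) = Add(Rational(-1402137, 1358591), Mul(Add(399542, 11), Rational(1, 2347343))) = Add(Rational(-1402137, 1358591), Mul(399553, Rational(1, 2347343))) = Add(Rational(-1402137, 1358591), Rational(399553, 2347343)) = Rational(-2748467362168, 3189079073713)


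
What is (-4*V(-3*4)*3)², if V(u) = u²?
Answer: 2985984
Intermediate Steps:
(-4*V(-3*4)*3)² = (-4*(-3*4)²*3)² = (-4*(-12)²*3)² = (-4*144*3)² = (-576*3)² = (-1728)² = 2985984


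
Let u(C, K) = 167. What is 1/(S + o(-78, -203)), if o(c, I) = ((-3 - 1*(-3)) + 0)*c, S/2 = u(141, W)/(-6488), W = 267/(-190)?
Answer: -3244/167 ≈ -19.425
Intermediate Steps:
W = -267/190 (W = 267*(-1/190) = -267/190 ≈ -1.4053)
S = -167/3244 (S = 2*(167/(-6488)) = 2*(167*(-1/6488)) = 2*(-167/6488) = -167/3244 ≈ -0.051480)
o(c, I) = 0 (o(c, I) = ((-3 + 3) + 0)*c = (0 + 0)*c = 0*c = 0)
1/(S + o(-78, -203)) = 1/(-167/3244 + 0) = 1/(-167/3244) = -3244/167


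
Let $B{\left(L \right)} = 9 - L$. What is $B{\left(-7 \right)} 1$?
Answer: $16$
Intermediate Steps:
$B{\left(-7 \right)} 1 = \left(9 - -7\right) 1 = \left(9 + 7\right) 1 = 16 \cdot 1 = 16$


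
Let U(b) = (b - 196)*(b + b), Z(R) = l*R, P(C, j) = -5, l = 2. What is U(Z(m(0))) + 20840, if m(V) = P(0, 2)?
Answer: 24960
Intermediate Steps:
m(V) = -5
Z(R) = 2*R
U(b) = 2*b*(-196 + b) (U(b) = (-196 + b)*(2*b) = 2*b*(-196 + b))
U(Z(m(0))) + 20840 = 2*(2*(-5))*(-196 + 2*(-5)) + 20840 = 2*(-10)*(-196 - 10) + 20840 = 2*(-10)*(-206) + 20840 = 4120 + 20840 = 24960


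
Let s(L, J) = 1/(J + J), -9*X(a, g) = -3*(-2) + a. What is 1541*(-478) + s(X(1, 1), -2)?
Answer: -2946393/4 ≈ -7.3660e+5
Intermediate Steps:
X(a, g) = -⅔ - a/9 (X(a, g) = -(-3*(-2) + a)/9 = -(6 + a)/9 = -⅔ - a/9)
s(L, J) = 1/(2*J)
1541*(-478) + s(X(1, 1), -2) = 1541*(-478) + (½)/(-2) = -736598 + (½)*(-½) = -736598 - ¼ = -2946393/4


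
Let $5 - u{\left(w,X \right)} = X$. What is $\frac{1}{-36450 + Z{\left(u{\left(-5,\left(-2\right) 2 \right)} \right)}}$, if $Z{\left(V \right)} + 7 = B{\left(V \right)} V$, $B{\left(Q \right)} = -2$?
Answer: $- \frac{1}{36475} \approx -2.7416 \cdot 10^{-5}$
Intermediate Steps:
$u{\left(w,X \right)} = 5 - X$
$Z{\left(V \right)} = -7 - 2 V$
$\frac{1}{-36450 + Z{\left(u{\left(-5,\left(-2\right) 2 \right)} \right)}} = \frac{1}{-36450 - \left(7 + 2 \left(5 - \left(-2\right) 2\right)\right)} = \frac{1}{-36450 - \left(7 + 2 \left(5 - -4\right)\right)} = \frac{1}{-36450 - \left(7 + 2 \left(5 + 4\right)\right)} = \frac{1}{-36450 - 25} = \frac{1}{-36475} = - \frac{1}{36475}$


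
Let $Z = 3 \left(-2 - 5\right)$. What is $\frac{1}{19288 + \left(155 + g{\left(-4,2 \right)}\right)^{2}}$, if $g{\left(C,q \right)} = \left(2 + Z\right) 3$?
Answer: $\frac{1}{28892} \approx 3.4612 \cdot 10^{-5}$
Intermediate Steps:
$Z = -21$ ($Z = 3 \left(-7\right) = -21$)
$g{\left(C,q \right)} = -57$ ($g{\left(C,q \right)} = \left(2 - 21\right) 3 = \left(-19\right) 3 = -57$)
$\frac{1}{19288 + \left(155 + g{\left(-4,2 \right)}\right)^{2}} = \frac{1}{19288 + \left(155 - 57\right)^{2}} = \frac{1}{19288 + 98^{2}} = \frac{1}{19288 + 9604} = \frac{1}{28892}$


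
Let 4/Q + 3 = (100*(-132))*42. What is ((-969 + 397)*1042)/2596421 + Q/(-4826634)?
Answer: -797450420910837182/3473881956641376171 ≈ -0.22956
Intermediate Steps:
Q = -4/554403 (Q = 4/(-3 + (100*(-132))*42) = 4/(-3 - 13200*42) = 4/(-3 - 554400) = 4/(-554403) = 4*(-1/554403) = -4/554403 ≈ -7.2150e-6)
((-969 + 397)*1042)/2596421 + Q/(-4826634) = ((-969 + 397)*1042)/2596421 - 4/554403/(-4826634) = -572*1042*(1/2596421) - 4/554403*(-1/4826634) = -596024*1/2596421 + 2/1337950184751 = -596024/2596421 + 2/1337950184751 = -797450420910837182/3473881956641376171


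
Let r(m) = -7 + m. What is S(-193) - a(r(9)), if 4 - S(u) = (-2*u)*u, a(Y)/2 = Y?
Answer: 74498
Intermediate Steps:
a(Y) = 2*Y
S(u) = 4 + 2*u**2 (S(u) = 4 - (-2*u)*u = 4 - (-2)*u**2 = 4 + 2*u**2)
S(-193) - a(r(9)) = (4 + 2*(-193)**2) - 2*(-7 + 9) = (4 + 2*37249) - 2*2 = (4 + 74498) - 1*4 = 74502 - 4 = 74498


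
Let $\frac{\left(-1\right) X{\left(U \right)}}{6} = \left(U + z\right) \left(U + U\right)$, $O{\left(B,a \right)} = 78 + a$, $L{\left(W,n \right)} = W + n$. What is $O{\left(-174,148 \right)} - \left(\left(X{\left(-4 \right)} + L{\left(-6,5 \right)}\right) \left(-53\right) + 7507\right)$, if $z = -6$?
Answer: $-32774$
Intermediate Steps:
$X{\left(U \right)} = - 12 U \left(-6 + U\right)$ ($X{\left(U \right)} = - 6 \left(U - 6\right) \left(U + U\right) = - 6 \left(-6 + U\right) 2 U = - 6 \cdot 2 U \left(-6 + U\right) = - 12 U \left(-6 + U\right)$)
$O{\left(-174,148 \right)} - \left(\left(X{\left(-4 \right)} + L{\left(-6,5 \right)}\right) \left(-53\right) + 7507\right) = \left(78 + 148\right) - \left(\left(12 \left(-4\right) \left(6 - -4\right) + \left(-6 + 5\right)\right) \left(-53\right) + 7507\right) = 226 - \left(\left(12 \left(-4\right) \left(6 + 4\right) - 1\right) \left(-53\right) + 7507\right) = 226 - \left(\left(12 \left(-4\right) 10 - 1\right) \left(-53\right) + 7507\right) = 226 - \left(\left(-480 - 1\right) \left(-53\right) + 7507\right) = 226 - \left(\left(-481\right) \left(-53\right) + 7507\right) = 226 - \left(25493 + 7507\right) = 226 - 33000 = -32774$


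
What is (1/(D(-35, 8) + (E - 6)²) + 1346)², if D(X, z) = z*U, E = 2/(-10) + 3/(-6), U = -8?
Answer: 6615729275236/3651921 ≈ 1.8116e+6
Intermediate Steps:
E = -7/10 (E = 2*(-⅒) + 3*(-⅙) = -⅕ - ½ = -7/10 ≈ -0.70000)
D(X, z) = -8*z (D(X, z) = z*(-8) = -8*z)
(1/(D(-35, 8) + (E - 6)²) + 1346)² = (1/(-8*8 + (-7/10 - 6)²) + 1346)² = (1/(-64 + (-67/10)²) + 1346)² = (1/(-64 + 4489/100) + 1346)² = (1/(-1911/100) + 1346)² = (-100/1911 + 1346)² = (2572106/1911)² = 6615729275236/3651921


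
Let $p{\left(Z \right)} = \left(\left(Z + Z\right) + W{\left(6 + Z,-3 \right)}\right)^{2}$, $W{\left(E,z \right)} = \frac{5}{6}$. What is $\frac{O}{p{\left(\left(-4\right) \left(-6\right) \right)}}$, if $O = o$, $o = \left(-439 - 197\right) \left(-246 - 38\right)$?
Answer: $\frac{6502464}{85849} \approx 75.743$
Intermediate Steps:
$W{\left(E,z \right)} = \frac{5}{6}$ ($W{\left(E,z \right)} = 5 \cdot \frac{1}{6} = \frac{5}{6}$)
$o = 180624$ ($o = \left(-636\right) \left(-284\right) = 180624$)
$O = 180624$
$p{\left(Z \right)} = \left(\frac{5}{6} + 2 Z\right)^{2}$ ($p{\left(Z \right)} = \left(\left(Z + Z\right) + \frac{5}{6}\right)^{2} = \left(2 Z + \frac{5}{6}\right)^{2} = \left(\frac{5}{6} + 2 Z\right)^{2}$)
$\frac{O}{p{\left(\left(-4\right) \left(-6\right) \right)}} = \frac{180624}{\frac{1}{36} \left(5 + 12 \left(\left(-4\right) \left(-6\right)\right)\right)^{2}} = \frac{180624}{\frac{1}{36} \left(5 + 12 \cdot 24\right)^{2}} = \frac{180624}{\frac{1}{36} \left(5 + 288\right)^{2}} = \frac{180624}{\frac{1}{36} \cdot 293^{2}} = \frac{180624}{\frac{1}{36} \cdot 85849} = \frac{180624}{\frac{85849}{36}} = 180624 \cdot \frac{36}{85849} = \frac{6502464}{85849}$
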